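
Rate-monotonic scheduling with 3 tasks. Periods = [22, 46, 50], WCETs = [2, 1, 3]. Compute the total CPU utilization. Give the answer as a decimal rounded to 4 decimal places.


Compute individual utilizations (exact fractions):
  Task 1: C/T = 2/22 = 1/11 (approx. 0.0909)
  Task 2: C/T = 1/46 (approx. 0.0217)
  Task 3: C/T = 3/50 (approx. 0.06)
Total utilization U = 1/11 + 1/46 + 3/50 = 1092/6325
Rounded to 4 decimal places: U = 0.1726
RM (Liu & Layland) bound for 3 tasks = 0.779763; compare with U = 1092/6325 (approx. 0.172648)
U <= bound, so schedulable by RM sufficient condition.

0.1726


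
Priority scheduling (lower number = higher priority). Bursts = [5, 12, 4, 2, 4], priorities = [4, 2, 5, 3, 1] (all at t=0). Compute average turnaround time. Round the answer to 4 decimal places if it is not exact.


Sort by priority (ascending = highest first):
Order: [(1, 4), (2, 12), (3, 2), (4, 5), (5, 4)]
Completion times:
  Priority 1, burst=4, C=4
  Priority 2, burst=12, C=16
  Priority 3, burst=2, C=18
  Priority 4, burst=5, C=23
  Priority 5, burst=4, C=27
Average turnaround = 88/5 = 17.6

17.6


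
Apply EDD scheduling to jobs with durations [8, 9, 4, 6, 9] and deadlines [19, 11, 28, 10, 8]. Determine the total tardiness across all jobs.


Sort by due date (EDD order): [(9, 8), (6, 10), (9, 11), (8, 19), (4, 28)]
Compute completion times and tardiness:
  Job 1: p=9, d=8, C=9, tardiness=max(0,9-8)=1
  Job 2: p=6, d=10, C=15, tardiness=max(0,15-10)=5
  Job 3: p=9, d=11, C=24, tardiness=max(0,24-11)=13
  Job 4: p=8, d=19, C=32, tardiness=max(0,32-19)=13
  Job 5: p=4, d=28, C=36, tardiness=max(0,36-28)=8
Total tardiness = 40

40


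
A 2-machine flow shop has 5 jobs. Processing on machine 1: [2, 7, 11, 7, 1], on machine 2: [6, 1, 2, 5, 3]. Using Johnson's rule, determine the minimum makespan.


Apply Johnson's rule:
  Group 1 (a <= b): [(5, 1, 3), (1, 2, 6)]
  Group 2 (a > b): [(4, 7, 5), (3, 11, 2), (2, 7, 1)]
Optimal job order: [5, 1, 4, 3, 2]
Schedule:
  Job 5: M1 done at 1, M2 done at 4
  Job 1: M1 done at 3, M2 done at 10
  Job 4: M1 done at 10, M2 done at 15
  Job 3: M1 done at 21, M2 done at 23
  Job 2: M1 done at 28, M2 done at 29
Makespan = 29

29


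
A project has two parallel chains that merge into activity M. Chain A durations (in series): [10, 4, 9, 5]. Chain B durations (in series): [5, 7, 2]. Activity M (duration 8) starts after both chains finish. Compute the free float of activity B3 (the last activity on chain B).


ES(B3) = sum of predecessors on chain B = 12
EF(B3) = ES + duration = 12 + 2 = 14
Successor of B3 is M. ES(M) = max(sum(A), sum(B)) = max(28, 14) = 28
Free float = ES(successor) - EF(current) = 28 - 14 = 14

14


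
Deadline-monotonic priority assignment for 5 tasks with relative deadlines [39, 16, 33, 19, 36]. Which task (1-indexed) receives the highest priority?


Sort tasks by relative deadline (ascending):
  Task 2: deadline = 16
  Task 4: deadline = 19
  Task 3: deadline = 33
  Task 5: deadline = 36
  Task 1: deadline = 39
Priority order (highest first): [2, 4, 3, 5, 1]
Highest priority task = 2

2


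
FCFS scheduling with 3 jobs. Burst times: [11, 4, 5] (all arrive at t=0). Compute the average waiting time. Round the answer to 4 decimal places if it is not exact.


FCFS order (as given): [11, 4, 5]
Waiting times:
  Job 1: wait = 0
  Job 2: wait = 11
  Job 3: wait = 15
Sum of waiting times = 26
Average waiting time = 26/3 = 8.6667

8.6667


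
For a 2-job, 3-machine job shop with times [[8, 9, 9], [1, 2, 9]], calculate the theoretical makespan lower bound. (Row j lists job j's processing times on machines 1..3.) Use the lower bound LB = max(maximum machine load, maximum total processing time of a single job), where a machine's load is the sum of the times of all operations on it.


Machine loads:
  Machine 1: 8 + 1 = 9
  Machine 2: 9 + 2 = 11
  Machine 3: 9 + 9 = 18
Max machine load = 18
Job totals:
  Job 1: 26
  Job 2: 12
Max job total = 26
Lower bound = max(18, 26) = 26

26


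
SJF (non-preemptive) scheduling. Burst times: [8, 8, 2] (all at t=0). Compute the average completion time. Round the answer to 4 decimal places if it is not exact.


SJF order (ascending): [2, 8, 8]
Completion times:
  Job 1: burst=2, C=2
  Job 2: burst=8, C=10
  Job 3: burst=8, C=18
Average completion = 30/3 = 10.0

10.0


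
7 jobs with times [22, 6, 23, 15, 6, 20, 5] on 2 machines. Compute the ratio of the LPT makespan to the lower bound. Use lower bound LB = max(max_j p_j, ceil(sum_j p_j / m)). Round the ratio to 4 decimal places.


LPT order: [23, 22, 20, 15, 6, 6, 5]
Machine loads after assignment: [49, 48]
LPT makespan = 49
Lower bound = max(max_job, ceil(total/2)) = max(23, 49) = 49
Ratio = 49 / 49 = 1.0

1.0


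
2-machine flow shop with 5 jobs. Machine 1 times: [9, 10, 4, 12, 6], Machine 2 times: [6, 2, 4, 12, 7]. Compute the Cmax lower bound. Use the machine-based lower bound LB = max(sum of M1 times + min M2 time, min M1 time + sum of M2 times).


LB1 = sum(M1 times) + min(M2 times) = 41 + 2 = 43
LB2 = min(M1 times) + sum(M2 times) = 4 + 31 = 35
Lower bound = max(LB1, LB2) = max(43, 35) = 43

43


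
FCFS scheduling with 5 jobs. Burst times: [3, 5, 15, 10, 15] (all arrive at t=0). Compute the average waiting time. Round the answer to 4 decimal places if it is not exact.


FCFS order (as given): [3, 5, 15, 10, 15]
Waiting times:
  Job 1: wait = 0
  Job 2: wait = 3
  Job 3: wait = 8
  Job 4: wait = 23
  Job 5: wait = 33
Sum of waiting times = 67
Average waiting time = 67/5 = 13.4

13.4


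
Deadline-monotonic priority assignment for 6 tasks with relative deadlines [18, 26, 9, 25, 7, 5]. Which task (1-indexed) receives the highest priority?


Sort tasks by relative deadline (ascending):
  Task 6: deadline = 5
  Task 5: deadline = 7
  Task 3: deadline = 9
  Task 1: deadline = 18
  Task 4: deadline = 25
  Task 2: deadline = 26
Priority order (highest first): [6, 5, 3, 1, 4, 2]
Highest priority task = 6

6


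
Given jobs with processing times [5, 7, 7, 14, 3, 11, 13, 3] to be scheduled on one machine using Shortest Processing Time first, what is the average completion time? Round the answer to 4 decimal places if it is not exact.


Sort jobs by processing time (SPT order): [3, 3, 5, 7, 7, 11, 13, 14]
Compute completion times sequentially:
  Job 1: processing = 3, completes at 3
  Job 2: processing = 3, completes at 6
  Job 3: processing = 5, completes at 11
  Job 4: processing = 7, completes at 18
  Job 5: processing = 7, completes at 25
  Job 6: processing = 11, completes at 36
  Job 7: processing = 13, completes at 49
  Job 8: processing = 14, completes at 63
Sum of completion times = 211
Average completion time = 211/8 = 26.375

26.375


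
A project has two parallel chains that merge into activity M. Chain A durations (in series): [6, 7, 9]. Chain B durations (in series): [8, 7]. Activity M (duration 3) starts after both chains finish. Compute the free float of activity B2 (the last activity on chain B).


ES(B2) = sum of predecessors on chain B = 8
EF(B2) = ES + duration = 8 + 7 = 15
Successor of B2 is M. ES(M) = max(sum(A), sum(B)) = max(22, 15) = 22
Free float = ES(successor) - EF(current) = 22 - 15 = 7

7


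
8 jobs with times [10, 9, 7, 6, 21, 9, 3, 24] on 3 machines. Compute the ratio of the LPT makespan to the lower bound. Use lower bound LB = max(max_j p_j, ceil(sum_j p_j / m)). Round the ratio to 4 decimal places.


LPT order: [24, 21, 10, 9, 9, 7, 6, 3]
Machine loads after assignment: [30, 31, 28]
LPT makespan = 31
Lower bound = max(max_job, ceil(total/3)) = max(24, 30) = 30
Ratio = 31 / 30 = 1.0333

1.0333


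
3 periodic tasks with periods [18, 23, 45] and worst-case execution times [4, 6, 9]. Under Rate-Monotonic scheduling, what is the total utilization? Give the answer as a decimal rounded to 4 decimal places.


Compute individual utilizations (exact fractions):
  Task 1: C/T = 4/18 = 2/9 (approx. 0.2222)
  Task 2: C/T = 6/23 (approx. 0.2609)
  Task 3: C/T = 9/45 = 1/5 (approx. 0.2)
Total utilization U = 2/9 + 6/23 + 1/5 = 707/1035
Rounded to 4 decimal places: U = 0.6831
RM (Liu & Layland) bound for 3 tasks = 0.779763; compare with U = 707/1035 (approx. 0.683092)
U <= bound, so schedulable by RM sufficient condition.

0.6831


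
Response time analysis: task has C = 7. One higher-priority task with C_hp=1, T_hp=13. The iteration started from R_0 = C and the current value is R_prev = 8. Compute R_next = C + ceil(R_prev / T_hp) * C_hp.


R_next = C + ceil(R_prev / T_hp) * C_hp
ceil(8 / 13) = ceil(0.6154) = 1
Interference = 1 * 1 = 1
R_next = 7 + 1 = 8
R_next = R_prev, so the iteration has converged (response time = 8).

8


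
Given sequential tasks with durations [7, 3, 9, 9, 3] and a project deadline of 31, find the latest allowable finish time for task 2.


LF(activity 2) = deadline - sum of successor durations
Successors: activities 3 through 5 with durations [9, 9, 3]
Sum of successor durations = 21
LF = 31 - 21 = 10

10


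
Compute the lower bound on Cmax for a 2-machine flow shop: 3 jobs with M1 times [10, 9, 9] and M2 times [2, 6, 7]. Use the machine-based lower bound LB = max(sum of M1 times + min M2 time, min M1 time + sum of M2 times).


LB1 = sum(M1 times) + min(M2 times) = 28 + 2 = 30
LB2 = min(M1 times) + sum(M2 times) = 9 + 15 = 24
Lower bound = max(LB1, LB2) = max(30, 24) = 30

30


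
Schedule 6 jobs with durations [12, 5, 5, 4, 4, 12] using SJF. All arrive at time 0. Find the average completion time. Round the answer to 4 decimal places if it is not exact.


SJF order (ascending): [4, 4, 5, 5, 12, 12]
Completion times:
  Job 1: burst=4, C=4
  Job 2: burst=4, C=8
  Job 3: burst=5, C=13
  Job 4: burst=5, C=18
  Job 5: burst=12, C=30
  Job 6: burst=12, C=42
Average completion = 115/6 = 19.1667

19.1667


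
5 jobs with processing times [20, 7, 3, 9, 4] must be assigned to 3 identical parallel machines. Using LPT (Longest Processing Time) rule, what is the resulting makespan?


Sort jobs in decreasing order (LPT): [20, 9, 7, 4, 3]
Assign each job to the least loaded machine:
  Machine 1: jobs [20], load = 20
  Machine 2: jobs [9, 3], load = 12
  Machine 3: jobs [7, 4], load = 11
Makespan = max load = 20

20


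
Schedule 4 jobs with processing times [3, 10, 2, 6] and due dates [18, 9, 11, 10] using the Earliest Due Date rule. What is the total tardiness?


Sort by due date (EDD order): [(10, 9), (6, 10), (2, 11), (3, 18)]
Compute completion times and tardiness:
  Job 1: p=10, d=9, C=10, tardiness=max(0,10-9)=1
  Job 2: p=6, d=10, C=16, tardiness=max(0,16-10)=6
  Job 3: p=2, d=11, C=18, tardiness=max(0,18-11)=7
  Job 4: p=3, d=18, C=21, tardiness=max(0,21-18)=3
Total tardiness = 17

17


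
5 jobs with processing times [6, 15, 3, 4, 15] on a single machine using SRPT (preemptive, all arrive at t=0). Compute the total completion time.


Since all jobs arrive at t=0, SRPT equals SPT ordering.
SPT order: [3, 4, 6, 15, 15]
Completion times:
  Job 1: p=3, C=3
  Job 2: p=4, C=7
  Job 3: p=6, C=13
  Job 4: p=15, C=28
  Job 5: p=15, C=43
Total completion time = 3 + 7 + 13 + 28 + 43 = 94

94


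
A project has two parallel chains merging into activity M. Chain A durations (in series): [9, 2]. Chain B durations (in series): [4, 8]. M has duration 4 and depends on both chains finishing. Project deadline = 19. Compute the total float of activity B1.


Forward pass: ES(B1) = sum of predecessors on chain B = 0
EF = ES + duration = 0 + 4 = 4
Backward pass: LF(M) = deadline = 19; LS(M) = 19 - 4 = 15
LF(B1) = LS(M) - sum(successors on chain B) = 15 - 8 = 7
LS = LF - duration = 7 - 4 = 3
Total float = LS - ES = 3 - 0 = 3

3


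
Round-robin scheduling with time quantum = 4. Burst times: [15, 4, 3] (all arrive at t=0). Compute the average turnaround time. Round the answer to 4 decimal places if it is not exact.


Time quantum = 4
Execution trace:
  J1 runs 4 units, time = 4
  J2 runs 4 units, time = 8
  J3 runs 3 units, time = 11
  J1 runs 4 units, time = 15
  J1 runs 4 units, time = 19
  J1 runs 3 units, time = 22
Finish times: [22, 8, 11]
Average turnaround = 41/3 = 13.6667

13.6667


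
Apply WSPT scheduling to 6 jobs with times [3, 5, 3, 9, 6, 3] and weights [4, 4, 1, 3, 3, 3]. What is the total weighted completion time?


Compute p/w ratios and sort ascending (WSPT): [(3, 4), (3, 3), (5, 4), (6, 3), (3, 1), (9, 3)]
Compute weighted completion times:
  Job (p=3,w=4): C=3, w*C=4*3=12
  Job (p=3,w=3): C=6, w*C=3*6=18
  Job (p=5,w=4): C=11, w*C=4*11=44
  Job (p=6,w=3): C=17, w*C=3*17=51
  Job (p=3,w=1): C=20, w*C=1*20=20
  Job (p=9,w=3): C=29, w*C=3*29=87
Total weighted completion time = 232

232


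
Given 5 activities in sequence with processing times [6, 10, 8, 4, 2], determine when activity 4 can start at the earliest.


Activity 4 starts after activities 1 through 3 complete.
Predecessor durations: [6, 10, 8]
ES = 6 + 10 + 8 = 24

24


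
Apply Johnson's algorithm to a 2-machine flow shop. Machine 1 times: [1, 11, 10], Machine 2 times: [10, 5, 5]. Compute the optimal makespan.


Apply Johnson's rule:
  Group 1 (a <= b): [(1, 1, 10)]
  Group 2 (a > b): [(2, 11, 5), (3, 10, 5)]
Optimal job order: [1, 2, 3]
Schedule:
  Job 1: M1 done at 1, M2 done at 11
  Job 2: M1 done at 12, M2 done at 17
  Job 3: M1 done at 22, M2 done at 27
Makespan = 27

27


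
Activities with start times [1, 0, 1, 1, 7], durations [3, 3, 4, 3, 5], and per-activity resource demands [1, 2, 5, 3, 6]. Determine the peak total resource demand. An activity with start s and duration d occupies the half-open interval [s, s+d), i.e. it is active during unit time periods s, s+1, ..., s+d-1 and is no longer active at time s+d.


Each activity i is active on [start_i, start_i + duration_i).
Compute total resource usage per time slot:
  t=0: active resources = [2], total = 2
  t=1: active resources = [1, 2, 5, 3], total = 11
  t=2: active resources = [1, 2, 5, 3], total = 11
  t=3: active resources = [1, 5, 3], total = 9
  t=4: active resources = [5], total = 5
  t=5: active resources = [], total = 0
  t=6: active resources = [], total = 0
  t=7: active resources = [6], total = 6
  t=8: active resources = [6], total = 6
  t=9: active resources = [6], total = 6
  t=10: active resources = [6], total = 6
  t=11: active resources = [6], total = 6
Peak resource demand = 11

11


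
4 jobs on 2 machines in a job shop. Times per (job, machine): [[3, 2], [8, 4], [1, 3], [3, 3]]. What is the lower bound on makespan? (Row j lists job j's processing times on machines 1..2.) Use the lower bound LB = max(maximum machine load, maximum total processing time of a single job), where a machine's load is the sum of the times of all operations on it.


Machine loads:
  Machine 1: 3 + 8 + 1 + 3 = 15
  Machine 2: 2 + 4 + 3 + 3 = 12
Max machine load = 15
Job totals:
  Job 1: 5
  Job 2: 12
  Job 3: 4
  Job 4: 6
Max job total = 12
Lower bound = max(15, 12) = 15

15


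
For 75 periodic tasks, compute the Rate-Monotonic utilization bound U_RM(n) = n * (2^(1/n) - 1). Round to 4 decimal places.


Compute 2^(1/75) = 1.0092848012
Subtract 1: 1.0092848012 - 1 = 0.0092848012
Multiply by n: 75 * 0.0092848012 = 0.6963600900
Round to 4 dp: 0.6964

0.6964


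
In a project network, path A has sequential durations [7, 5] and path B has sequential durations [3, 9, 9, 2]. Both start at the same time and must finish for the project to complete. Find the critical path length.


Path A total = 7 + 5 = 12
Path B total = 3 + 9 + 9 + 2 = 23
Critical path = longest path = max(12, 23) = 23

23


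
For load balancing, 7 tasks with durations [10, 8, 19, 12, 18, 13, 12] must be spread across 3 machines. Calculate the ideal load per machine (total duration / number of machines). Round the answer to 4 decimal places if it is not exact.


Total processing time = 10 + 8 + 19 + 12 + 18 + 13 + 12 = 92
Number of machines = 3
Ideal balanced load = 92 / 3 = 30.6667

30.6667


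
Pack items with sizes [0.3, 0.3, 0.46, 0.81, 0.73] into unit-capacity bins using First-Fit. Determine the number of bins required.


Place items sequentially using First-Fit:
  Item 0.3 -> new Bin 1
  Item 0.3 -> Bin 1 (now 0.6)
  Item 0.46 -> new Bin 2
  Item 0.81 -> new Bin 3
  Item 0.73 -> new Bin 4
Total bins used = 4

4


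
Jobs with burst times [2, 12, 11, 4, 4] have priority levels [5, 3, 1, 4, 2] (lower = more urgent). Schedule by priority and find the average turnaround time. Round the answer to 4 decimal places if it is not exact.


Sort by priority (ascending = highest first):
Order: [(1, 11), (2, 4), (3, 12), (4, 4), (5, 2)]
Completion times:
  Priority 1, burst=11, C=11
  Priority 2, burst=4, C=15
  Priority 3, burst=12, C=27
  Priority 4, burst=4, C=31
  Priority 5, burst=2, C=33
Average turnaround = 117/5 = 23.4

23.4


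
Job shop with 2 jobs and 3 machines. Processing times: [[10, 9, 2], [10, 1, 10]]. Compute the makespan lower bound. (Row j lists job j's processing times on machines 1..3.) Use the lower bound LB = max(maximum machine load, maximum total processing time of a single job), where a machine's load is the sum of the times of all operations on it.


Machine loads:
  Machine 1: 10 + 10 = 20
  Machine 2: 9 + 1 = 10
  Machine 3: 2 + 10 = 12
Max machine load = 20
Job totals:
  Job 1: 21
  Job 2: 21
Max job total = 21
Lower bound = max(20, 21) = 21

21


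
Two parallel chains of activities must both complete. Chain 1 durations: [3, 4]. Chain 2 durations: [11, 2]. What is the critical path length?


Path A total = 3 + 4 = 7
Path B total = 11 + 2 = 13
Critical path = longest path = max(7, 13) = 13

13


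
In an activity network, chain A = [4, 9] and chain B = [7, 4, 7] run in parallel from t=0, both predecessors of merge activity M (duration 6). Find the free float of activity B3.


ES(B3) = sum of predecessors on chain B = 11
EF(B3) = ES + duration = 11 + 7 = 18
Successor of B3 is M. ES(M) = max(sum(A), sum(B)) = max(13, 18) = 18
Free float = ES(successor) - EF(current) = 18 - 18 = 0

0


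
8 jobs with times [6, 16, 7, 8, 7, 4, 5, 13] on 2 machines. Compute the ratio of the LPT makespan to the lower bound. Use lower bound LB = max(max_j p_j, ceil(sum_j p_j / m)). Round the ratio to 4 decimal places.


LPT order: [16, 13, 8, 7, 7, 6, 5, 4]
Machine loads after assignment: [33, 33]
LPT makespan = 33
Lower bound = max(max_job, ceil(total/2)) = max(16, 33) = 33
Ratio = 33 / 33 = 1.0

1.0


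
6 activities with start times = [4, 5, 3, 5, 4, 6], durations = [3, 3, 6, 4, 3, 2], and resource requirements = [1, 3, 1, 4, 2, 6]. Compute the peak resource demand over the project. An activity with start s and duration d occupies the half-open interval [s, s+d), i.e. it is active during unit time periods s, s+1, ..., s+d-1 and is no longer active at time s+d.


Each activity i is active on [start_i, start_i + duration_i).
Compute total resource usage per time slot:
  t=0: active resources = [], total = 0
  t=1: active resources = [], total = 0
  t=2: active resources = [], total = 0
  t=3: active resources = [1], total = 1
  t=4: active resources = [1, 1, 2], total = 4
  t=5: active resources = [1, 3, 1, 4, 2], total = 11
  t=6: active resources = [1, 3, 1, 4, 2, 6], total = 17
  t=7: active resources = [3, 1, 4, 6], total = 14
  t=8: active resources = [1, 4], total = 5
Peak resource demand = 17

17


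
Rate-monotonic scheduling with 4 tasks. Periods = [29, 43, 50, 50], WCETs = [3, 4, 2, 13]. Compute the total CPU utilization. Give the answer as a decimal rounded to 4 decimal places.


Compute individual utilizations (exact fractions):
  Task 1: C/T = 3/29 (approx. 0.1034)
  Task 2: C/T = 4/43 (approx. 0.093)
  Task 3: C/T = 2/50 = 1/25 (approx. 0.04)
  Task 4: C/T = 13/50 (approx. 0.26)
Total utilization U = 3/29 + 4/43 + 1/25 + 13/50 = 6191/12470
Rounded to 4 decimal places: U = 0.4965
RM (Liu & Layland) bound for 4 tasks = 0.756828; compare with U = 6191/12470 (approx. 0.496472)
U <= bound, so schedulable by RM sufficient condition.

0.4965


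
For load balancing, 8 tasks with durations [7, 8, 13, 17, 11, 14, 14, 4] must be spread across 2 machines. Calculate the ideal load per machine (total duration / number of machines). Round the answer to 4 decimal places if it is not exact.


Total processing time = 7 + 8 + 13 + 17 + 11 + 14 + 14 + 4 = 88
Number of machines = 2
Ideal balanced load = 88 / 2 = 44.0

44.0


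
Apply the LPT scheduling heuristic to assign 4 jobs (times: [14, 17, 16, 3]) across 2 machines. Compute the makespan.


Sort jobs in decreasing order (LPT): [17, 16, 14, 3]
Assign each job to the least loaded machine:
  Machine 1: jobs [17, 3], load = 20
  Machine 2: jobs [16, 14], load = 30
Makespan = max load = 30

30


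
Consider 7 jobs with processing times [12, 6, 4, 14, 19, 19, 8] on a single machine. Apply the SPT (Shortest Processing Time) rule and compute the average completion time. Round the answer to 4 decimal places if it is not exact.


Sort jobs by processing time (SPT order): [4, 6, 8, 12, 14, 19, 19]
Compute completion times sequentially:
  Job 1: processing = 4, completes at 4
  Job 2: processing = 6, completes at 10
  Job 3: processing = 8, completes at 18
  Job 4: processing = 12, completes at 30
  Job 5: processing = 14, completes at 44
  Job 6: processing = 19, completes at 63
  Job 7: processing = 19, completes at 82
Sum of completion times = 251
Average completion time = 251/7 = 35.8571

35.8571


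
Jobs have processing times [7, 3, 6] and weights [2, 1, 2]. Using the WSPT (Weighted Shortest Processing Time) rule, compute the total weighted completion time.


Compute p/w ratios and sort ascending (WSPT): [(3, 1), (6, 2), (7, 2)]
Compute weighted completion times:
  Job (p=3,w=1): C=3, w*C=1*3=3
  Job (p=6,w=2): C=9, w*C=2*9=18
  Job (p=7,w=2): C=16, w*C=2*16=32
Total weighted completion time = 53

53


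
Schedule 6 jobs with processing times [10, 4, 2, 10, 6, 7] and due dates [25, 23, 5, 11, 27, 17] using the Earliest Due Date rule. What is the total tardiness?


Sort by due date (EDD order): [(2, 5), (10, 11), (7, 17), (4, 23), (10, 25), (6, 27)]
Compute completion times and tardiness:
  Job 1: p=2, d=5, C=2, tardiness=max(0,2-5)=0
  Job 2: p=10, d=11, C=12, tardiness=max(0,12-11)=1
  Job 3: p=7, d=17, C=19, tardiness=max(0,19-17)=2
  Job 4: p=4, d=23, C=23, tardiness=max(0,23-23)=0
  Job 5: p=10, d=25, C=33, tardiness=max(0,33-25)=8
  Job 6: p=6, d=27, C=39, tardiness=max(0,39-27)=12
Total tardiness = 23

23


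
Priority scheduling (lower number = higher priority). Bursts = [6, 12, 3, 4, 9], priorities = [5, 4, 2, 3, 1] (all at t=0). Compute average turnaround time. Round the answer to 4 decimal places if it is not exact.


Sort by priority (ascending = highest first):
Order: [(1, 9), (2, 3), (3, 4), (4, 12), (5, 6)]
Completion times:
  Priority 1, burst=9, C=9
  Priority 2, burst=3, C=12
  Priority 3, burst=4, C=16
  Priority 4, burst=12, C=28
  Priority 5, burst=6, C=34
Average turnaround = 99/5 = 19.8

19.8


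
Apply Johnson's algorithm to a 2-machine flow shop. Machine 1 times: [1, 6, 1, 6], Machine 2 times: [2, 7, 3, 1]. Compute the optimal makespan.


Apply Johnson's rule:
  Group 1 (a <= b): [(1, 1, 2), (3, 1, 3), (2, 6, 7)]
  Group 2 (a > b): [(4, 6, 1)]
Optimal job order: [1, 3, 2, 4]
Schedule:
  Job 1: M1 done at 1, M2 done at 3
  Job 3: M1 done at 2, M2 done at 6
  Job 2: M1 done at 8, M2 done at 15
  Job 4: M1 done at 14, M2 done at 16
Makespan = 16

16


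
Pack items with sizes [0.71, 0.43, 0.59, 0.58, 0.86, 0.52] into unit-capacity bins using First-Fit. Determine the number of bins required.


Place items sequentially using First-Fit:
  Item 0.71 -> new Bin 1
  Item 0.43 -> new Bin 2
  Item 0.59 -> new Bin 3
  Item 0.58 -> new Bin 4
  Item 0.86 -> new Bin 5
  Item 0.52 -> Bin 2 (now 0.95)
Total bins used = 5

5


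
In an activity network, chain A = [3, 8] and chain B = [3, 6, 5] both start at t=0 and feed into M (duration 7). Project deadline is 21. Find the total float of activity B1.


Forward pass: ES(B1) = sum of predecessors on chain B = 0
EF = ES + duration = 0 + 3 = 3
Backward pass: LF(M) = deadline = 21; LS(M) = 21 - 7 = 14
LF(B1) = LS(M) - sum(successors on chain B) = 14 - 11 = 3
LS = LF - duration = 3 - 3 = 0
Total float = LS - ES = 0 - 0 = 0

0


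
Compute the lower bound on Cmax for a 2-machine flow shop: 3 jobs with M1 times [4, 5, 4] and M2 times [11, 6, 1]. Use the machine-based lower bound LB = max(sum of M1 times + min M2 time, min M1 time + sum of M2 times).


LB1 = sum(M1 times) + min(M2 times) = 13 + 1 = 14
LB2 = min(M1 times) + sum(M2 times) = 4 + 18 = 22
Lower bound = max(LB1, LB2) = max(14, 22) = 22

22


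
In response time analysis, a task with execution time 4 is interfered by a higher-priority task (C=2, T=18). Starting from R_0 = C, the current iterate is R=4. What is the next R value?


R_next = C + ceil(R_prev / T_hp) * C_hp
ceil(4 / 18) = ceil(0.2222) = 1
Interference = 1 * 2 = 2
R_next = 4 + 2 = 6

6


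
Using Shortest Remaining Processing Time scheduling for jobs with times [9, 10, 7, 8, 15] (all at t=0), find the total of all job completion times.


Since all jobs arrive at t=0, SRPT equals SPT ordering.
SPT order: [7, 8, 9, 10, 15]
Completion times:
  Job 1: p=7, C=7
  Job 2: p=8, C=15
  Job 3: p=9, C=24
  Job 4: p=10, C=34
  Job 5: p=15, C=49
Total completion time = 7 + 15 + 24 + 34 + 49 = 129

129


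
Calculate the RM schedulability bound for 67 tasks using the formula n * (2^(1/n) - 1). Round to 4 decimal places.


Compute 2^(1/67) = 1.0103991798
Subtract 1: 1.0103991798 - 1 = 0.0103991798
Multiply by n: 67 * 0.0103991798 = 0.6967450466
Round to 4 dp: 0.6967

0.6967


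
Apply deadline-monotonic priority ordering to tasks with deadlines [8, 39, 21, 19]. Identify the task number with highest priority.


Sort tasks by relative deadline (ascending):
  Task 1: deadline = 8
  Task 4: deadline = 19
  Task 3: deadline = 21
  Task 2: deadline = 39
Priority order (highest first): [1, 4, 3, 2]
Highest priority task = 1

1


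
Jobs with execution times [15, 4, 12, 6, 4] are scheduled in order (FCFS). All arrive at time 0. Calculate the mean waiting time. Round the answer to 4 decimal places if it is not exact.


FCFS order (as given): [15, 4, 12, 6, 4]
Waiting times:
  Job 1: wait = 0
  Job 2: wait = 15
  Job 3: wait = 19
  Job 4: wait = 31
  Job 5: wait = 37
Sum of waiting times = 102
Average waiting time = 102/5 = 20.4

20.4


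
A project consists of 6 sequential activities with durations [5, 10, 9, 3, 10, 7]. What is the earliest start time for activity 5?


Activity 5 starts after activities 1 through 4 complete.
Predecessor durations: [5, 10, 9, 3]
ES = 5 + 10 + 9 + 3 = 27

27


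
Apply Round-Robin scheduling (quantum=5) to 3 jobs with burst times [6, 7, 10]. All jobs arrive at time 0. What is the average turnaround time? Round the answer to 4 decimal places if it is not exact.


Time quantum = 5
Execution trace:
  J1 runs 5 units, time = 5
  J2 runs 5 units, time = 10
  J3 runs 5 units, time = 15
  J1 runs 1 units, time = 16
  J2 runs 2 units, time = 18
  J3 runs 5 units, time = 23
Finish times: [16, 18, 23]
Average turnaround = 57/3 = 19.0

19.0


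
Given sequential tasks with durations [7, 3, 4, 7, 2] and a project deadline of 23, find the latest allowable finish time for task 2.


LF(activity 2) = deadline - sum of successor durations
Successors: activities 3 through 5 with durations [4, 7, 2]
Sum of successor durations = 13
LF = 23 - 13 = 10

10


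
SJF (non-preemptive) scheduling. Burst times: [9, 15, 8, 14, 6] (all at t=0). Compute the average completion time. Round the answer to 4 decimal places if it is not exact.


SJF order (ascending): [6, 8, 9, 14, 15]
Completion times:
  Job 1: burst=6, C=6
  Job 2: burst=8, C=14
  Job 3: burst=9, C=23
  Job 4: burst=14, C=37
  Job 5: burst=15, C=52
Average completion = 132/5 = 26.4

26.4


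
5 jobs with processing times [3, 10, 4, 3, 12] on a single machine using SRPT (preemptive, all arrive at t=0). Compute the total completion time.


Since all jobs arrive at t=0, SRPT equals SPT ordering.
SPT order: [3, 3, 4, 10, 12]
Completion times:
  Job 1: p=3, C=3
  Job 2: p=3, C=6
  Job 3: p=4, C=10
  Job 4: p=10, C=20
  Job 5: p=12, C=32
Total completion time = 3 + 6 + 10 + 20 + 32 = 71

71


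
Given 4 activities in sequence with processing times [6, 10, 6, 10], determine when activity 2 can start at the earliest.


Activity 2 starts after activities 1 through 1 complete.
Predecessor durations: [6]
ES = 6 = 6

6


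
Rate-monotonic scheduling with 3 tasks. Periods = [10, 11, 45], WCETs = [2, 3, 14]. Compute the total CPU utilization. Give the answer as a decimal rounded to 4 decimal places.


Compute individual utilizations (exact fractions):
  Task 1: C/T = 2/10 = 1/5 (approx. 0.2)
  Task 2: C/T = 3/11 (approx. 0.2727)
  Task 3: C/T = 14/45 (approx. 0.3111)
Total utilization U = 1/5 + 3/11 + 14/45 = 388/495
Rounded to 4 decimal places: U = 0.7838
RM (Liu & Layland) bound for 3 tasks = 0.779763; compare with U = 388/495 (approx. 0.783838)
bound < U <= 1, so the RM sufficient condition is not met (inconclusive; an exact test such as response-time analysis is needed).

0.7838


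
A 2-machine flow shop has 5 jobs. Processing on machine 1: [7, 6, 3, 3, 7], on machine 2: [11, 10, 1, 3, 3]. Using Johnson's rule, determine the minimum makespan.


Apply Johnson's rule:
  Group 1 (a <= b): [(4, 3, 3), (2, 6, 10), (1, 7, 11)]
  Group 2 (a > b): [(5, 7, 3), (3, 3, 1)]
Optimal job order: [4, 2, 1, 5, 3]
Schedule:
  Job 4: M1 done at 3, M2 done at 6
  Job 2: M1 done at 9, M2 done at 19
  Job 1: M1 done at 16, M2 done at 30
  Job 5: M1 done at 23, M2 done at 33
  Job 3: M1 done at 26, M2 done at 34
Makespan = 34

34


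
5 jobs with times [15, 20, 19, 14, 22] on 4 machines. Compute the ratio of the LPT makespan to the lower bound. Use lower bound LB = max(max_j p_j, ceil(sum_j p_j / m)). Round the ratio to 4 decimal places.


LPT order: [22, 20, 19, 15, 14]
Machine loads after assignment: [22, 20, 19, 29]
LPT makespan = 29
Lower bound = max(max_job, ceil(total/4)) = max(22, 23) = 23
Ratio = 29 / 23 = 1.2609

1.2609


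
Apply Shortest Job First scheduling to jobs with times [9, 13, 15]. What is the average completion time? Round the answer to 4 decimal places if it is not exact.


SJF order (ascending): [9, 13, 15]
Completion times:
  Job 1: burst=9, C=9
  Job 2: burst=13, C=22
  Job 3: burst=15, C=37
Average completion = 68/3 = 22.6667

22.6667


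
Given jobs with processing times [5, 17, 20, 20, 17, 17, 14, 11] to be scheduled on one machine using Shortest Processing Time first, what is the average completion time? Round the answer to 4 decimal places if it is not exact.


Sort jobs by processing time (SPT order): [5, 11, 14, 17, 17, 17, 20, 20]
Compute completion times sequentially:
  Job 1: processing = 5, completes at 5
  Job 2: processing = 11, completes at 16
  Job 3: processing = 14, completes at 30
  Job 4: processing = 17, completes at 47
  Job 5: processing = 17, completes at 64
  Job 6: processing = 17, completes at 81
  Job 7: processing = 20, completes at 101
  Job 8: processing = 20, completes at 121
Sum of completion times = 465
Average completion time = 465/8 = 58.125

58.125


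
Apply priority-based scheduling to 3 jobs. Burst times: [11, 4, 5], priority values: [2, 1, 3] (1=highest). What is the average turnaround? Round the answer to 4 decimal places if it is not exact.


Sort by priority (ascending = highest first):
Order: [(1, 4), (2, 11), (3, 5)]
Completion times:
  Priority 1, burst=4, C=4
  Priority 2, burst=11, C=15
  Priority 3, burst=5, C=20
Average turnaround = 39/3 = 13.0

13.0


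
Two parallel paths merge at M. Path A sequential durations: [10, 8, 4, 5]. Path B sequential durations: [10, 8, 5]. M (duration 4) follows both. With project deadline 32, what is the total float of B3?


Forward pass: ES(B3) = sum of predecessors on chain B = 18
EF = ES + duration = 18 + 5 = 23
Backward pass: LF(M) = deadline = 32; LS(M) = 32 - 4 = 28
LF(B3) = LS(M) - sum(successors on chain B) = 28 - 0 = 28
LS = LF - duration = 28 - 5 = 23
Total float = LS - ES = 23 - 18 = 5

5


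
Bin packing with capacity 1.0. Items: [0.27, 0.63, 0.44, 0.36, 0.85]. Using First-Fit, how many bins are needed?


Place items sequentially using First-Fit:
  Item 0.27 -> new Bin 1
  Item 0.63 -> Bin 1 (now 0.9)
  Item 0.44 -> new Bin 2
  Item 0.36 -> Bin 2 (now 0.8)
  Item 0.85 -> new Bin 3
Total bins used = 3

3


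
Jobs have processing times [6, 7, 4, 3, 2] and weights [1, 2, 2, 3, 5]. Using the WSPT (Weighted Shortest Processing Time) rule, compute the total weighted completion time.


Compute p/w ratios and sort ascending (WSPT): [(2, 5), (3, 3), (4, 2), (7, 2), (6, 1)]
Compute weighted completion times:
  Job (p=2,w=5): C=2, w*C=5*2=10
  Job (p=3,w=3): C=5, w*C=3*5=15
  Job (p=4,w=2): C=9, w*C=2*9=18
  Job (p=7,w=2): C=16, w*C=2*16=32
  Job (p=6,w=1): C=22, w*C=1*22=22
Total weighted completion time = 97

97


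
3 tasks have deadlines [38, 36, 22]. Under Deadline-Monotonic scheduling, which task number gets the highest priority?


Sort tasks by relative deadline (ascending):
  Task 3: deadline = 22
  Task 2: deadline = 36
  Task 1: deadline = 38
Priority order (highest first): [3, 2, 1]
Highest priority task = 3

3


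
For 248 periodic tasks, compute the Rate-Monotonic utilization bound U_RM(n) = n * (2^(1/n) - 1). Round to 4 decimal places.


Compute 2^(1/248) = 1.0027988578
Subtract 1: 1.0027988578 - 1 = 0.0027988578
Multiply by n: 248 * 0.0027988578 = 0.6941167344
Round to 4 dp: 0.6941

0.6941


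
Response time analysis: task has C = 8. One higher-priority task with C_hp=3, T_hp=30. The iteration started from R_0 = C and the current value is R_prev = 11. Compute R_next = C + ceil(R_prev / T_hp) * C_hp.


R_next = C + ceil(R_prev / T_hp) * C_hp
ceil(11 / 30) = ceil(0.3667) = 1
Interference = 1 * 3 = 3
R_next = 8 + 3 = 11
R_next = R_prev, so the iteration has converged (response time = 11).

11


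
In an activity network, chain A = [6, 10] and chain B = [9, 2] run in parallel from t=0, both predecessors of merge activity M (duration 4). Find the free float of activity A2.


ES(A2) = sum of predecessors on chain A = 6
EF(A2) = ES + duration = 6 + 10 = 16
Successor of A2 is M. ES(M) = max(sum(A), sum(B)) = max(16, 11) = 16
Free float = ES(successor) - EF(current) = 16 - 16 = 0

0


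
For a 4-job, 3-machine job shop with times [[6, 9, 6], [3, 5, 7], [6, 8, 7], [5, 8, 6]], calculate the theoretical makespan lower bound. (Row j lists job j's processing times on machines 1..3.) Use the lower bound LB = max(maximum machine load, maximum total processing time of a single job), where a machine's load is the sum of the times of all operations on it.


Machine loads:
  Machine 1: 6 + 3 + 6 + 5 = 20
  Machine 2: 9 + 5 + 8 + 8 = 30
  Machine 3: 6 + 7 + 7 + 6 = 26
Max machine load = 30
Job totals:
  Job 1: 21
  Job 2: 15
  Job 3: 21
  Job 4: 19
Max job total = 21
Lower bound = max(30, 21) = 30

30


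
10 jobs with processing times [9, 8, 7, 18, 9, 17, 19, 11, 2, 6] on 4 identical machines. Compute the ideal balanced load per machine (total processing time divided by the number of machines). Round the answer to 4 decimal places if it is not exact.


Total processing time = 9 + 8 + 7 + 18 + 9 + 17 + 19 + 11 + 2 + 6 = 106
Number of machines = 4
Ideal balanced load = 106 / 4 = 26.5

26.5


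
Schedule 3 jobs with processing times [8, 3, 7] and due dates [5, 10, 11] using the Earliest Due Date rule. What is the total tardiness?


Sort by due date (EDD order): [(8, 5), (3, 10), (7, 11)]
Compute completion times and tardiness:
  Job 1: p=8, d=5, C=8, tardiness=max(0,8-5)=3
  Job 2: p=3, d=10, C=11, tardiness=max(0,11-10)=1
  Job 3: p=7, d=11, C=18, tardiness=max(0,18-11)=7
Total tardiness = 11

11


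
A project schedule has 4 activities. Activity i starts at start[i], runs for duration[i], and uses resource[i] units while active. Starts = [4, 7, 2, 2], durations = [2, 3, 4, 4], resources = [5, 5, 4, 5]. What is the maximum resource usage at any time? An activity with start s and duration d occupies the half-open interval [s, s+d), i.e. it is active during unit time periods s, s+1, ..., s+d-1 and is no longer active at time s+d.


Each activity i is active on [start_i, start_i + duration_i).
Compute total resource usage per time slot:
  t=0: active resources = [], total = 0
  t=1: active resources = [], total = 0
  t=2: active resources = [4, 5], total = 9
  t=3: active resources = [4, 5], total = 9
  t=4: active resources = [5, 4, 5], total = 14
  t=5: active resources = [5, 4, 5], total = 14
  t=6: active resources = [], total = 0
  t=7: active resources = [5], total = 5
  t=8: active resources = [5], total = 5
  t=9: active resources = [5], total = 5
Peak resource demand = 14

14


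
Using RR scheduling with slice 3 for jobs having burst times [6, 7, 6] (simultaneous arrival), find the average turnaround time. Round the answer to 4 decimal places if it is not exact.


Time quantum = 3
Execution trace:
  J1 runs 3 units, time = 3
  J2 runs 3 units, time = 6
  J3 runs 3 units, time = 9
  J1 runs 3 units, time = 12
  J2 runs 3 units, time = 15
  J3 runs 3 units, time = 18
  J2 runs 1 units, time = 19
Finish times: [12, 19, 18]
Average turnaround = 49/3 = 16.3333

16.3333


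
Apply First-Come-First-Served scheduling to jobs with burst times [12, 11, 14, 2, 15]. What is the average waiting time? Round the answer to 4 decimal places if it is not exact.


FCFS order (as given): [12, 11, 14, 2, 15]
Waiting times:
  Job 1: wait = 0
  Job 2: wait = 12
  Job 3: wait = 23
  Job 4: wait = 37
  Job 5: wait = 39
Sum of waiting times = 111
Average waiting time = 111/5 = 22.2

22.2


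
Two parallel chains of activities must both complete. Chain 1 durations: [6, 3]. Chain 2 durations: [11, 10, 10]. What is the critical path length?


Path A total = 6 + 3 = 9
Path B total = 11 + 10 + 10 = 31
Critical path = longest path = max(9, 31) = 31

31


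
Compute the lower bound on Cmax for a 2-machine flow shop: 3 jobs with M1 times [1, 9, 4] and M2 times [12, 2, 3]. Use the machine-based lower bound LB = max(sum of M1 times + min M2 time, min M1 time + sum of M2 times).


LB1 = sum(M1 times) + min(M2 times) = 14 + 2 = 16
LB2 = min(M1 times) + sum(M2 times) = 1 + 17 = 18
Lower bound = max(LB1, LB2) = max(16, 18) = 18

18


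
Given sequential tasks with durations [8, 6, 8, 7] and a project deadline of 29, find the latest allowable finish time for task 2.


LF(activity 2) = deadline - sum of successor durations
Successors: activities 3 through 4 with durations [8, 7]
Sum of successor durations = 15
LF = 29 - 15 = 14

14


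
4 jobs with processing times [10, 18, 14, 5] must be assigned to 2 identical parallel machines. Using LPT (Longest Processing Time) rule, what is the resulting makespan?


Sort jobs in decreasing order (LPT): [18, 14, 10, 5]
Assign each job to the least loaded machine:
  Machine 1: jobs [18, 5], load = 23
  Machine 2: jobs [14, 10], load = 24
Makespan = max load = 24

24


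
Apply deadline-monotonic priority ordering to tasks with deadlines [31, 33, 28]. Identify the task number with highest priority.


Sort tasks by relative deadline (ascending):
  Task 3: deadline = 28
  Task 1: deadline = 31
  Task 2: deadline = 33
Priority order (highest first): [3, 1, 2]
Highest priority task = 3

3


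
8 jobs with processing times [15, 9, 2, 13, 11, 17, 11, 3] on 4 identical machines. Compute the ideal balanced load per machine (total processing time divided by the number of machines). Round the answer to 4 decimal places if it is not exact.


Total processing time = 15 + 9 + 2 + 13 + 11 + 17 + 11 + 3 = 81
Number of machines = 4
Ideal balanced load = 81 / 4 = 20.25

20.25


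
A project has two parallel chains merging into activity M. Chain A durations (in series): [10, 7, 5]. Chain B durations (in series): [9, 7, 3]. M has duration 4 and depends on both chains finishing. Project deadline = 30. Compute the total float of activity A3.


Forward pass: ES(A3) = sum of predecessors on chain A = 17
EF = ES + duration = 17 + 5 = 22
Backward pass: LF(M) = deadline = 30; LS(M) = 30 - 4 = 26
LF(A3) = LS(M) - sum(successors on chain A) = 26 - 0 = 26
LS = LF - duration = 26 - 5 = 21
Total float = LS - ES = 21 - 17 = 4

4
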